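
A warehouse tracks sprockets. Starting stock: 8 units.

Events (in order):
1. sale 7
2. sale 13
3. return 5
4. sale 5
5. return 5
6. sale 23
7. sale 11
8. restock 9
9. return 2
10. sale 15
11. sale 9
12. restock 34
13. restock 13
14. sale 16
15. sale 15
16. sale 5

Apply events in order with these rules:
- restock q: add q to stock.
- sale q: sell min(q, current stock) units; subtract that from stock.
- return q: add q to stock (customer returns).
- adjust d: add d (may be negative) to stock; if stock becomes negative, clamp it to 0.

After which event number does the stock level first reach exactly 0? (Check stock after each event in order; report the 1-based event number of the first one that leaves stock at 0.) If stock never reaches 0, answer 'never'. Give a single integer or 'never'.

Processing events:
Start: stock = 8
  Event 1 (sale 7): sell min(7,8)=7. stock: 8 - 7 = 1. total_sold = 7
  Event 2 (sale 13): sell min(13,1)=1. stock: 1 - 1 = 0. total_sold = 8
  Event 3 (return 5): 0 + 5 = 5
  Event 4 (sale 5): sell min(5,5)=5. stock: 5 - 5 = 0. total_sold = 13
  Event 5 (return 5): 0 + 5 = 5
  Event 6 (sale 23): sell min(23,5)=5. stock: 5 - 5 = 0. total_sold = 18
  Event 7 (sale 11): sell min(11,0)=0. stock: 0 - 0 = 0. total_sold = 18
  Event 8 (restock 9): 0 + 9 = 9
  Event 9 (return 2): 9 + 2 = 11
  Event 10 (sale 15): sell min(15,11)=11. stock: 11 - 11 = 0. total_sold = 29
  Event 11 (sale 9): sell min(9,0)=0. stock: 0 - 0 = 0. total_sold = 29
  Event 12 (restock 34): 0 + 34 = 34
  Event 13 (restock 13): 34 + 13 = 47
  Event 14 (sale 16): sell min(16,47)=16. stock: 47 - 16 = 31. total_sold = 45
  Event 15 (sale 15): sell min(15,31)=15. stock: 31 - 15 = 16. total_sold = 60
  Event 16 (sale 5): sell min(5,16)=5. stock: 16 - 5 = 11. total_sold = 65
Final: stock = 11, total_sold = 65

First zero at event 2.

Answer: 2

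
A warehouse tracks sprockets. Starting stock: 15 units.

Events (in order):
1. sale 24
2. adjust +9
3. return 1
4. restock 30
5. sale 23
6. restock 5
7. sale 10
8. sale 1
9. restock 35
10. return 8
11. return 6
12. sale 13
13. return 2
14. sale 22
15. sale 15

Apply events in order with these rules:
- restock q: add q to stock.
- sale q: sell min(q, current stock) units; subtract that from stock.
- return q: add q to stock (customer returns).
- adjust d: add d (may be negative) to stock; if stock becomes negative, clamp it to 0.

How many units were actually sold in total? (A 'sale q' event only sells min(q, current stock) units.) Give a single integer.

Answer: 99

Derivation:
Processing events:
Start: stock = 15
  Event 1 (sale 24): sell min(24,15)=15. stock: 15 - 15 = 0. total_sold = 15
  Event 2 (adjust +9): 0 + 9 = 9
  Event 3 (return 1): 9 + 1 = 10
  Event 4 (restock 30): 10 + 30 = 40
  Event 5 (sale 23): sell min(23,40)=23. stock: 40 - 23 = 17. total_sold = 38
  Event 6 (restock 5): 17 + 5 = 22
  Event 7 (sale 10): sell min(10,22)=10. stock: 22 - 10 = 12. total_sold = 48
  Event 8 (sale 1): sell min(1,12)=1. stock: 12 - 1 = 11. total_sold = 49
  Event 9 (restock 35): 11 + 35 = 46
  Event 10 (return 8): 46 + 8 = 54
  Event 11 (return 6): 54 + 6 = 60
  Event 12 (sale 13): sell min(13,60)=13. stock: 60 - 13 = 47. total_sold = 62
  Event 13 (return 2): 47 + 2 = 49
  Event 14 (sale 22): sell min(22,49)=22. stock: 49 - 22 = 27. total_sold = 84
  Event 15 (sale 15): sell min(15,27)=15. stock: 27 - 15 = 12. total_sold = 99
Final: stock = 12, total_sold = 99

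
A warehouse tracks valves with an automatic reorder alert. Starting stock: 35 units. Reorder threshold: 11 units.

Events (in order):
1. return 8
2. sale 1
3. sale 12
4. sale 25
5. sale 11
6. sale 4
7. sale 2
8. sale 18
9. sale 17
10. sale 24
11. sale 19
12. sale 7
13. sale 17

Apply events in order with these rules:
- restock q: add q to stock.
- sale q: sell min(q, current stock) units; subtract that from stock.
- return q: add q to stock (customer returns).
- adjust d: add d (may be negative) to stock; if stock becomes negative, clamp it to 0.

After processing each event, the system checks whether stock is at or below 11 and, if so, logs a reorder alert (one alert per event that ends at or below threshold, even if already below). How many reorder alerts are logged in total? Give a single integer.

Processing events:
Start: stock = 35
  Event 1 (return 8): 35 + 8 = 43
  Event 2 (sale 1): sell min(1,43)=1. stock: 43 - 1 = 42. total_sold = 1
  Event 3 (sale 12): sell min(12,42)=12. stock: 42 - 12 = 30. total_sold = 13
  Event 4 (sale 25): sell min(25,30)=25. stock: 30 - 25 = 5. total_sold = 38
  Event 5 (sale 11): sell min(11,5)=5. stock: 5 - 5 = 0. total_sold = 43
  Event 6 (sale 4): sell min(4,0)=0. stock: 0 - 0 = 0. total_sold = 43
  Event 7 (sale 2): sell min(2,0)=0. stock: 0 - 0 = 0. total_sold = 43
  Event 8 (sale 18): sell min(18,0)=0. stock: 0 - 0 = 0. total_sold = 43
  Event 9 (sale 17): sell min(17,0)=0. stock: 0 - 0 = 0. total_sold = 43
  Event 10 (sale 24): sell min(24,0)=0. stock: 0 - 0 = 0. total_sold = 43
  Event 11 (sale 19): sell min(19,0)=0. stock: 0 - 0 = 0. total_sold = 43
  Event 12 (sale 7): sell min(7,0)=0. stock: 0 - 0 = 0. total_sold = 43
  Event 13 (sale 17): sell min(17,0)=0. stock: 0 - 0 = 0. total_sold = 43
Final: stock = 0, total_sold = 43

Checking against threshold 11:
  After event 1: stock=43 > 11
  After event 2: stock=42 > 11
  After event 3: stock=30 > 11
  After event 4: stock=5 <= 11 -> ALERT
  After event 5: stock=0 <= 11 -> ALERT
  After event 6: stock=0 <= 11 -> ALERT
  After event 7: stock=0 <= 11 -> ALERT
  After event 8: stock=0 <= 11 -> ALERT
  After event 9: stock=0 <= 11 -> ALERT
  After event 10: stock=0 <= 11 -> ALERT
  After event 11: stock=0 <= 11 -> ALERT
  After event 12: stock=0 <= 11 -> ALERT
  After event 13: stock=0 <= 11 -> ALERT
Alert events: [4, 5, 6, 7, 8, 9, 10, 11, 12, 13]. Count = 10

Answer: 10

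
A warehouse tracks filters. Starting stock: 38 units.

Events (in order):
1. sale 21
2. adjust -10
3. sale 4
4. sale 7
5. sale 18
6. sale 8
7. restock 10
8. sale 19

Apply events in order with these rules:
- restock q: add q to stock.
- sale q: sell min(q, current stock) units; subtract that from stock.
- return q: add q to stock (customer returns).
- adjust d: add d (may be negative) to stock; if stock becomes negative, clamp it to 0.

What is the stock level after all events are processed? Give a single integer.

Processing events:
Start: stock = 38
  Event 1 (sale 21): sell min(21,38)=21. stock: 38 - 21 = 17. total_sold = 21
  Event 2 (adjust -10): 17 + -10 = 7
  Event 3 (sale 4): sell min(4,7)=4. stock: 7 - 4 = 3. total_sold = 25
  Event 4 (sale 7): sell min(7,3)=3. stock: 3 - 3 = 0. total_sold = 28
  Event 5 (sale 18): sell min(18,0)=0. stock: 0 - 0 = 0. total_sold = 28
  Event 6 (sale 8): sell min(8,0)=0. stock: 0 - 0 = 0. total_sold = 28
  Event 7 (restock 10): 0 + 10 = 10
  Event 8 (sale 19): sell min(19,10)=10. stock: 10 - 10 = 0. total_sold = 38
Final: stock = 0, total_sold = 38

Answer: 0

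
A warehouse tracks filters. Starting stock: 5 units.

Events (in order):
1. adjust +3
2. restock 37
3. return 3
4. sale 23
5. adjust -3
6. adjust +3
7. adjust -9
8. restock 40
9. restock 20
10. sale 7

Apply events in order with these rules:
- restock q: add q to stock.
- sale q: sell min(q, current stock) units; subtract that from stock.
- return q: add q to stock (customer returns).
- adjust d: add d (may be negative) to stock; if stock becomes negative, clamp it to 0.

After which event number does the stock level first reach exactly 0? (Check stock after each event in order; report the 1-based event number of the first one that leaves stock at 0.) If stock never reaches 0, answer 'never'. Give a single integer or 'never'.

Answer: never

Derivation:
Processing events:
Start: stock = 5
  Event 1 (adjust +3): 5 + 3 = 8
  Event 2 (restock 37): 8 + 37 = 45
  Event 3 (return 3): 45 + 3 = 48
  Event 4 (sale 23): sell min(23,48)=23. stock: 48 - 23 = 25. total_sold = 23
  Event 5 (adjust -3): 25 + -3 = 22
  Event 6 (adjust +3): 22 + 3 = 25
  Event 7 (adjust -9): 25 + -9 = 16
  Event 8 (restock 40): 16 + 40 = 56
  Event 9 (restock 20): 56 + 20 = 76
  Event 10 (sale 7): sell min(7,76)=7. stock: 76 - 7 = 69. total_sold = 30
Final: stock = 69, total_sold = 30

Stock never reaches 0.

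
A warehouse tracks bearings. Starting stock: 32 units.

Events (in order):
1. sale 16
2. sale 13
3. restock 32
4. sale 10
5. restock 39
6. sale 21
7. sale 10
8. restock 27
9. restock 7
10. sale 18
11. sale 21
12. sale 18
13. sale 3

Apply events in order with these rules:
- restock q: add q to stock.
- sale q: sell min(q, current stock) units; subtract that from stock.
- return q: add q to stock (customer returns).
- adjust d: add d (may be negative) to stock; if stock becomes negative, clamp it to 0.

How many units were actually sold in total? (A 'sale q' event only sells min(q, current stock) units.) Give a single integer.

Answer: 130

Derivation:
Processing events:
Start: stock = 32
  Event 1 (sale 16): sell min(16,32)=16. stock: 32 - 16 = 16. total_sold = 16
  Event 2 (sale 13): sell min(13,16)=13. stock: 16 - 13 = 3. total_sold = 29
  Event 3 (restock 32): 3 + 32 = 35
  Event 4 (sale 10): sell min(10,35)=10. stock: 35 - 10 = 25. total_sold = 39
  Event 5 (restock 39): 25 + 39 = 64
  Event 6 (sale 21): sell min(21,64)=21. stock: 64 - 21 = 43. total_sold = 60
  Event 7 (sale 10): sell min(10,43)=10. stock: 43 - 10 = 33. total_sold = 70
  Event 8 (restock 27): 33 + 27 = 60
  Event 9 (restock 7): 60 + 7 = 67
  Event 10 (sale 18): sell min(18,67)=18. stock: 67 - 18 = 49. total_sold = 88
  Event 11 (sale 21): sell min(21,49)=21. stock: 49 - 21 = 28. total_sold = 109
  Event 12 (sale 18): sell min(18,28)=18. stock: 28 - 18 = 10. total_sold = 127
  Event 13 (sale 3): sell min(3,10)=3. stock: 10 - 3 = 7. total_sold = 130
Final: stock = 7, total_sold = 130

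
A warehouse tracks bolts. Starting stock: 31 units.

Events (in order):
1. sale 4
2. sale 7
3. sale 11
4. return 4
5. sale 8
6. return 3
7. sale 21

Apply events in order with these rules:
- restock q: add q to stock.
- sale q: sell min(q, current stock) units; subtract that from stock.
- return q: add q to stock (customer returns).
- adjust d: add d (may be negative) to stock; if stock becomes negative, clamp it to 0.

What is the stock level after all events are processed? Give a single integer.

Answer: 0

Derivation:
Processing events:
Start: stock = 31
  Event 1 (sale 4): sell min(4,31)=4. stock: 31 - 4 = 27. total_sold = 4
  Event 2 (sale 7): sell min(7,27)=7. stock: 27 - 7 = 20. total_sold = 11
  Event 3 (sale 11): sell min(11,20)=11. stock: 20 - 11 = 9. total_sold = 22
  Event 4 (return 4): 9 + 4 = 13
  Event 5 (sale 8): sell min(8,13)=8. stock: 13 - 8 = 5. total_sold = 30
  Event 6 (return 3): 5 + 3 = 8
  Event 7 (sale 21): sell min(21,8)=8. stock: 8 - 8 = 0. total_sold = 38
Final: stock = 0, total_sold = 38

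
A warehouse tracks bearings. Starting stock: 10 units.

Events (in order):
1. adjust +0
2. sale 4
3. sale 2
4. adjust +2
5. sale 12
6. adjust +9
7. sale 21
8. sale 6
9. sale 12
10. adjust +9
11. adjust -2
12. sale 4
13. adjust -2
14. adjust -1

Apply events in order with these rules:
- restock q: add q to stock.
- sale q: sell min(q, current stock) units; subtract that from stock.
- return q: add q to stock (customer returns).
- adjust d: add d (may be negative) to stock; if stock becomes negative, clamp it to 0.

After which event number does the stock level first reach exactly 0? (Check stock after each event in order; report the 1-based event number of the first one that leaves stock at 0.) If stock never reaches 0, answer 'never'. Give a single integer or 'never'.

Processing events:
Start: stock = 10
  Event 1 (adjust +0): 10 + 0 = 10
  Event 2 (sale 4): sell min(4,10)=4. stock: 10 - 4 = 6. total_sold = 4
  Event 3 (sale 2): sell min(2,6)=2. stock: 6 - 2 = 4. total_sold = 6
  Event 4 (adjust +2): 4 + 2 = 6
  Event 5 (sale 12): sell min(12,6)=6. stock: 6 - 6 = 0. total_sold = 12
  Event 6 (adjust +9): 0 + 9 = 9
  Event 7 (sale 21): sell min(21,9)=9. stock: 9 - 9 = 0. total_sold = 21
  Event 8 (sale 6): sell min(6,0)=0. stock: 0 - 0 = 0. total_sold = 21
  Event 9 (sale 12): sell min(12,0)=0. stock: 0 - 0 = 0. total_sold = 21
  Event 10 (adjust +9): 0 + 9 = 9
  Event 11 (adjust -2): 9 + -2 = 7
  Event 12 (sale 4): sell min(4,7)=4. stock: 7 - 4 = 3. total_sold = 25
  Event 13 (adjust -2): 3 + -2 = 1
  Event 14 (adjust -1): 1 + -1 = 0
Final: stock = 0, total_sold = 25

First zero at event 5.

Answer: 5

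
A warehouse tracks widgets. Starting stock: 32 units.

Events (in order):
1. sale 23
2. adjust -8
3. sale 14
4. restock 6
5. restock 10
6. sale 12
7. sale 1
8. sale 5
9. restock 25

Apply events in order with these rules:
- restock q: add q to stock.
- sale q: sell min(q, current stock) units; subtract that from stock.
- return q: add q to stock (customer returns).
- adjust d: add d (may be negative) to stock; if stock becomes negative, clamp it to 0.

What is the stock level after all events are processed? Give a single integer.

Answer: 25

Derivation:
Processing events:
Start: stock = 32
  Event 1 (sale 23): sell min(23,32)=23. stock: 32 - 23 = 9. total_sold = 23
  Event 2 (adjust -8): 9 + -8 = 1
  Event 3 (sale 14): sell min(14,1)=1. stock: 1 - 1 = 0. total_sold = 24
  Event 4 (restock 6): 0 + 6 = 6
  Event 5 (restock 10): 6 + 10 = 16
  Event 6 (sale 12): sell min(12,16)=12. stock: 16 - 12 = 4. total_sold = 36
  Event 7 (sale 1): sell min(1,4)=1. stock: 4 - 1 = 3. total_sold = 37
  Event 8 (sale 5): sell min(5,3)=3. stock: 3 - 3 = 0. total_sold = 40
  Event 9 (restock 25): 0 + 25 = 25
Final: stock = 25, total_sold = 40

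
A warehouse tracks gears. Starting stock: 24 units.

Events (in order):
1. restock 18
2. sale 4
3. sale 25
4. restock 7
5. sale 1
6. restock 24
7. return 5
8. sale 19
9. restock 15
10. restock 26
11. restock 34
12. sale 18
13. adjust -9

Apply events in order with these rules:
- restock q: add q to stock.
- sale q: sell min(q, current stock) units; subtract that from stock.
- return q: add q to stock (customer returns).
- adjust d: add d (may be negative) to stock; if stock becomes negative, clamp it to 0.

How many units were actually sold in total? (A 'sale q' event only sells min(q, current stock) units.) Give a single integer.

Answer: 67

Derivation:
Processing events:
Start: stock = 24
  Event 1 (restock 18): 24 + 18 = 42
  Event 2 (sale 4): sell min(4,42)=4. stock: 42 - 4 = 38. total_sold = 4
  Event 3 (sale 25): sell min(25,38)=25. stock: 38 - 25 = 13. total_sold = 29
  Event 4 (restock 7): 13 + 7 = 20
  Event 5 (sale 1): sell min(1,20)=1. stock: 20 - 1 = 19. total_sold = 30
  Event 6 (restock 24): 19 + 24 = 43
  Event 7 (return 5): 43 + 5 = 48
  Event 8 (sale 19): sell min(19,48)=19. stock: 48 - 19 = 29. total_sold = 49
  Event 9 (restock 15): 29 + 15 = 44
  Event 10 (restock 26): 44 + 26 = 70
  Event 11 (restock 34): 70 + 34 = 104
  Event 12 (sale 18): sell min(18,104)=18. stock: 104 - 18 = 86. total_sold = 67
  Event 13 (adjust -9): 86 + -9 = 77
Final: stock = 77, total_sold = 67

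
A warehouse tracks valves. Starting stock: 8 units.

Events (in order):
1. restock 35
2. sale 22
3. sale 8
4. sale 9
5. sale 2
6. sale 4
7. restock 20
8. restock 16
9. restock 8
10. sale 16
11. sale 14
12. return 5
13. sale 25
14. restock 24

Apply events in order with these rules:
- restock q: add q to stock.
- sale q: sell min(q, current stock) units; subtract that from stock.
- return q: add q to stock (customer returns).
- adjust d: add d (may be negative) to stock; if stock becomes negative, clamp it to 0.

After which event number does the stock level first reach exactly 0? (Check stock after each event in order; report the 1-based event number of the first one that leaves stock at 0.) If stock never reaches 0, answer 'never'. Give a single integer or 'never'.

Processing events:
Start: stock = 8
  Event 1 (restock 35): 8 + 35 = 43
  Event 2 (sale 22): sell min(22,43)=22. stock: 43 - 22 = 21. total_sold = 22
  Event 3 (sale 8): sell min(8,21)=8. stock: 21 - 8 = 13. total_sold = 30
  Event 4 (sale 9): sell min(9,13)=9. stock: 13 - 9 = 4. total_sold = 39
  Event 5 (sale 2): sell min(2,4)=2. stock: 4 - 2 = 2. total_sold = 41
  Event 6 (sale 4): sell min(4,2)=2. stock: 2 - 2 = 0. total_sold = 43
  Event 7 (restock 20): 0 + 20 = 20
  Event 8 (restock 16): 20 + 16 = 36
  Event 9 (restock 8): 36 + 8 = 44
  Event 10 (sale 16): sell min(16,44)=16. stock: 44 - 16 = 28. total_sold = 59
  Event 11 (sale 14): sell min(14,28)=14. stock: 28 - 14 = 14. total_sold = 73
  Event 12 (return 5): 14 + 5 = 19
  Event 13 (sale 25): sell min(25,19)=19. stock: 19 - 19 = 0. total_sold = 92
  Event 14 (restock 24): 0 + 24 = 24
Final: stock = 24, total_sold = 92

First zero at event 6.

Answer: 6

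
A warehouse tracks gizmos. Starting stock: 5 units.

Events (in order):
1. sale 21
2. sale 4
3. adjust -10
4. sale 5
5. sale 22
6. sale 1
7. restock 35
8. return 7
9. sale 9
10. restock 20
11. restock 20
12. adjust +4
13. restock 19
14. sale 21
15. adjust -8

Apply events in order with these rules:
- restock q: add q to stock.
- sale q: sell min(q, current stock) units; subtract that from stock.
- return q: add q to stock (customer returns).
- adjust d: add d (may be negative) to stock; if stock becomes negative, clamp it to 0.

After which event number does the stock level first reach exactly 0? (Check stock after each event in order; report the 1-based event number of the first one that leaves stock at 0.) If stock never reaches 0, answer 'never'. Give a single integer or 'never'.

Processing events:
Start: stock = 5
  Event 1 (sale 21): sell min(21,5)=5. stock: 5 - 5 = 0. total_sold = 5
  Event 2 (sale 4): sell min(4,0)=0. stock: 0 - 0 = 0. total_sold = 5
  Event 3 (adjust -10): 0 + -10 = 0 (clamped to 0)
  Event 4 (sale 5): sell min(5,0)=0. stock: 0 - 0 = 0. total_sold = 5
  Event 5 (sale 22): sell min(22,0)=0. stock: 0 - 0 = 0. total_sold = 5
  Event 6 (sale 1): sell min(1,0)=0. stock: 0 - 0 = 0. total_sold = 5
  Event 7 (restock 35): 0 + 35 = 35
  Event 8 (return 7): 35 + 7 = 42
  Event 9 (sale 9): sell min(9,42)=9. stock: 42 - 9 = 33. total_sold = 14
  Event 10 (restock 20): 33 + 20 = 53
  Event 11 (restock 20): 53 + 20 = 73
  Event 12 (adjust +4): 73 + 4 = 77
  Event 13 (restock 19): 77 + 19 = 96
  Event 14 (sale 21): sell min(21,96)=21. stock: 96 - 21 = 75. total_sold = 35
  Event 15 (adjust -8): 75 + -8 = 67
Final: stock = 67, total_sold = 35

First zero at event 1.

Answer: 1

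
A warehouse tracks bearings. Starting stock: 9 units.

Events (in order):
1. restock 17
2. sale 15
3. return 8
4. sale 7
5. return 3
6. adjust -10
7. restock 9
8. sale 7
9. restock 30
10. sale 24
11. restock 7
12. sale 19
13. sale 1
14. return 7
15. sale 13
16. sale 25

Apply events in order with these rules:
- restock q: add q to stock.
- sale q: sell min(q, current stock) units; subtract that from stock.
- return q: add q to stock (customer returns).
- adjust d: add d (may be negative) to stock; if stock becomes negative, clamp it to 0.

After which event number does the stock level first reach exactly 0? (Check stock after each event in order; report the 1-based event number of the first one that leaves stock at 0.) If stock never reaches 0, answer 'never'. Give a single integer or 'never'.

Answer: 13

Derivation:
Processing events:
Start: stock = 9
  Event 1 (restock 17): 9 + 17 = 26
  Event 2 (sale 15): sell min(15,26)=15. stock: 26 - 15 = 11. total_sold = 15
  Event 3 (return 8): 11 + 8 = 19
  Event 4 (sale 7): sell min(7,19)=7. stock: 19 - 7 = 12. total_sold = 22
  Event 5 (return 3): 12 + 3 = 15
  Event 6 (adjust -10): 15 + -10 = 5
  Event 7 (restock 9): 5 + 9 = 14
  Event 8 (sale 7): sell min(7,14)=7. stock: 14 - 7 = 7. total_sold = 29
  Event 9 (restock 30): 7 + 30 = 37
  Event 10 (sale 24): sell min(24,37)=24. stock: 37 - 24 = 13. total_sold = 53
  Event 11 (restock 7): 13 + 7 = 20
  Event 12 (sale 19): sell min(19,20)=19. stock: 20 - 19 = 1. total_sold = 72
  Event 13 (sale 1): sell min(1,1)=1. stock: 1 - 1 = 0. total_sold = 73
  Event 14 (return 7): 0 + 7 = 7
  Event 15 (sale 13): sell min(13,7)=7. stock: 7 - 7 = 0. total_sold = 80
  Event 16 (sale 25): sell min(25,0)=0. stock: 0 - 0 = 0. total_sold = 80
Final: stock = 0, total_sold = 80

First zero at event 13.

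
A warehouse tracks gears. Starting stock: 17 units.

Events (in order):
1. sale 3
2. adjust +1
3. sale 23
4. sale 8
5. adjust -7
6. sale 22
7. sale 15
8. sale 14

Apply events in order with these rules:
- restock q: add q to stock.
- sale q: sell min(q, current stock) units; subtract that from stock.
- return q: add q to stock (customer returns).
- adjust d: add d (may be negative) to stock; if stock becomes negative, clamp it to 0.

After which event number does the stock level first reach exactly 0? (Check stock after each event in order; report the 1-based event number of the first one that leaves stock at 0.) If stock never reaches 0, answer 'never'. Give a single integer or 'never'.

Processing events:
Start: stock = 17
  Event 1 (sale 3): sell min(3,17)=3. stock: 17 - 3 = 14. total_sold = 3
  Event 2 (adjust +1): 14 + 1 = 15
  Event 3 (sale 23): sell min(23,15)=15. stock: 15 - 15 = 0. total_sold = 18
  Event 4 (sale 8): sell min(8,0)=0. stock: 0 - 0 = 0. total_sold = 18
  Event 5 (adjust -7): 0 + -7 = 0 (clamped to 0)
  Event 6 (sale 22): sell min(22,0)=0. stock: 0 - 0 = 0. total_sold = 18
  Event 7 (sale 15): sell min(15,0)=0. stock: 0 - 0 = 0. total_sold = 18
  Event 8 (sale 14): sell min(14,0)=0. stock: 0 - 0 = 0. total_sold = 18
Final: stock = 0, total_sold = 18

First zero at event 3.

Answer: 3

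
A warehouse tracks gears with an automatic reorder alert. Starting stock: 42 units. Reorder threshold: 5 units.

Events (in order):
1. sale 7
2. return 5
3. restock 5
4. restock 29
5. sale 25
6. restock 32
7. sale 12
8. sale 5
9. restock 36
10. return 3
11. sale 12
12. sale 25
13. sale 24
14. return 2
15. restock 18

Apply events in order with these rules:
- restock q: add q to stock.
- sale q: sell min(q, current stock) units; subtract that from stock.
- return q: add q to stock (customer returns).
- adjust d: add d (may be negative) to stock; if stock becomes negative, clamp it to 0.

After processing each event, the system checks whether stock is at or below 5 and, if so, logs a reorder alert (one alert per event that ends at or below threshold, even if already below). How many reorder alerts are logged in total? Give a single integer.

Answer: 0

Derivation:
Processing events:
Start: stock = 42
  Event 1 (sale 7): sell min(7,42)=7. stock: 42 - 7 = 35. total_sold = 7
  Event 2 (return 5): 35 + 5 = 40
  Event 3 (restock 5): 40 + 5 = 45
  Event 4 (restock 29): 45 + 29 = 74
  Event 5 (sale 25): sell min(25,74)=25. stock: 74 - 25 = 49. total_sold = 32
  Event 6 (restock 32): 49 + 32 = 81
  Event 7 (sale 12): sell min(12,81)=12. stock: 81 - 12 = 69. total_sold = 44
  Event 8 (sale 5): sell min(5,69)=5. stock: 69 - 5 = 64. total_sold = 49
  Event 9 (restock 36): 64 + 36 = 100
  Event 10 (return 3): 100 + 3 = 103
  Event 11 (sale 12): sell min(12,103)=12. stock: 103 - 12 = 91. total_sold = 61
  Event 12 (sale 25): sell min(25,91)=25. stock: 91 - 25 = 66. total_sold = 86
  Event 13 (sale 24): sell min(24,66)=24. stock: 66 - 24 = 42. total_sold = 110
  Event 14 (return 2): 42 + 2 = 44
  Event 15 (restock 18): 44 + 18 = 62
Final: stock = 62, total_sold = 110

Checking against threshold 5:
  After event 1: stock=35 > 5
  After event 2: stock=40 > 5
  After event 3: stock=45 > 5
  After event 4: stock=74 > 5
  After event 5: stock=49 > 5
  After event 6: stock=81 > 5
  After event 7: stock=69 > 5
  After event 8: stock=64 > 5
  After event 9: stock=100 > 5
  After event 10: stock=103 > 5
  After event 11: stock=91 > 5
  After event 12: stock=66 > 5
  After event 13: stock=42 > 5
  After event 14: stock=44 > 5
  After event 15: stock=62 > 5
Alert events: []. Count = 0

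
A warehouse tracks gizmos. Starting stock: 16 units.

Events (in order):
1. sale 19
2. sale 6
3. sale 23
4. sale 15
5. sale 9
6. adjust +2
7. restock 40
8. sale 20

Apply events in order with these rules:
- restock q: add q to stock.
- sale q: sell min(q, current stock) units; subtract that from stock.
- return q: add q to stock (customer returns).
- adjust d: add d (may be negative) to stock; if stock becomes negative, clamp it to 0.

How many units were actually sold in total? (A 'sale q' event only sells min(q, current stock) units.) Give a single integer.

Answer: 36

Derivation:
Processing events:
Start: stock = 16
  Event 1 (sale 19): sell min(19,16)=16. stock: 16 - 16 = 0. total_sold = 16
  Event 2 (sale 6): sell min(6,0)=0. stock: 0 - 0 = 0. total_sold = 16
  Event 3 (sale 23): sell min(23,0)=0. stock: 0 - 0 = 0. total_sold = 16
  Event 4 (sale 15): sell min(15,0)=0. stock: 0 - 0 = 0. total_sold = 16
  Event 5 (sale 9): sell min(9,0)=0. stock: 0 - 0 = 0. total_sold = 16
  Event 6 (adjust +2): 0 + 2 = 2
  Event 7 (restock 40): 2 + 40 = 42
  Event 8 (sale 20): sell min(20,42)=20. stock: 42 - 20 = 22. total_sold = 36
Final: stock = 22, total_sold = 36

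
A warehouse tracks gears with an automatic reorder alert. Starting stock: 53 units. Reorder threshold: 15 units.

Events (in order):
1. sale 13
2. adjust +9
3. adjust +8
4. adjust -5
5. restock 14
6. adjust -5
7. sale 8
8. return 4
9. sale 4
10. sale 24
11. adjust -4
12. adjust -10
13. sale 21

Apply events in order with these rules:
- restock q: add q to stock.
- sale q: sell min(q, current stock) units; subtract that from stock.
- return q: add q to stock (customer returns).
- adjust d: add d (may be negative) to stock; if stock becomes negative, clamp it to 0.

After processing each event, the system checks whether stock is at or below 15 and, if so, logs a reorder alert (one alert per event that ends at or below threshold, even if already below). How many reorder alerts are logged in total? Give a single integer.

Answer: 2

Derivation:
Processing events:
Start: stock = 53
  Event 1 (sale 13): sell min(13,53)=13. stock: 53 - 13 = 40. total_sold = 13
  Event 2 (adjust +9): 40 + 9 = 49
  Event 3 (adjust +8): 49 + 8 = 57
  Event 4 (adjust -5): 57 + -5 = 52
  Event 5 (restock 14): 52 + 14 = 66
  Event 6 (adjust -5): 66 + -5 = 61
  Event 7 (sale 8): sell min(8,61)=8. stock: 61 - 8 = 53. total_sold = 21
  Event 8 (return 4): 53 + 4 = 57
  Event 9 (sale 4): sell min(4,57)=4. stock: 57 - 4 = 53. total_sold = 25
  Event 10 (sale 24): sell min(24,53)=24. stock: 53 - 24 = 29. total_sold = 49
  Event 11 (adjust -4): 29 + -4 = 25
  Event 12 (adjust -10): 25 + -10 = 15
  Event 13 (sale 21): sell min(21,15)=15. stock: 15 - 15 = 0. total_sold = 64
Final: stock = 0, total_sold = 64

Checking against threshold 15:
  After event 1: stock=40 > 15
  After event 2: stock=49 > 15
  After event 3: stock=57 > 15
  After event 4: stock=52 > 15
  After event 5: stock=66 > 15
  After event 6: stock=61 > 15
  After event 7: stock=53 > 15
  After event 8: stock=57 > 15
  After event 9: stock=53 > 15
  After event 10: stock=29 > 15
  After event 11: stock=25 > 15
  After event 12: stock=15 <= 15 -> ALERT
  After event 13: stock=0 <= 15 -> ALERT
Alert events: [12, 13]. Count = 2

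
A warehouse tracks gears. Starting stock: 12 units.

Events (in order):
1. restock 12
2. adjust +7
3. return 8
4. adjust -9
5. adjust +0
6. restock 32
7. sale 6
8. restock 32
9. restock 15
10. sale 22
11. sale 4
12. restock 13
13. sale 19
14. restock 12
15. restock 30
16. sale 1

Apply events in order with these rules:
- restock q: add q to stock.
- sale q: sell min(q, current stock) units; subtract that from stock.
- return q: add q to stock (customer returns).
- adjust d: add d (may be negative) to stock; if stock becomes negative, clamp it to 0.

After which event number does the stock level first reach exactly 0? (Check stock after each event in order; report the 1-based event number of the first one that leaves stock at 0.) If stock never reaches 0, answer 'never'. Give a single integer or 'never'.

Processing events:
Start: stock = 12
  Event 1 (restock 12): 12 + 12 = 24
  Event 2 (adjust +7): 24 + 7 = 31
  Event 3 (return 8): 31 + 8 = 39
  Event 4 (adjust -9): 39 + -9 = 30
  Event 5 (adjust +0): 30 + 0 = 30
  Event 6 (restock 32): 30 + 32 = 62
  Event 7 (sale 6): sell min(6,62)=6. stock: 62 - 6 = 56. total_sold = 6
  Event 8 (restock 32): 56 + 32 = 88
  Event 9 (restock 15): 88 + 15 = 103
  Event 10 (sale 22): sell min(22,103)=22. stock: 103 - 22 = 81. total_sold = 28
  Event 11 (sale 4): sell min(4,81)=4. stock: 81 - 4 = 77. total_sold = 32
  Event 12 (restock 13): 77 + 13 = 90
  Event 13 (sale 19): sell min(19,90)=19. stock: 90 - 19 = 71. total_sold = 51
  Event 14 (restock 12): 71 + 12 = 83
  Event 15 (restock 30): 83 + 30 = 113
  Event 16 (sale 1): sell min(1,113)=1. stock: 113 - 1 = 112. total_sold = 52
Final: stock = 112, total_sold = 52

Stock never reaches 0.

Answer: never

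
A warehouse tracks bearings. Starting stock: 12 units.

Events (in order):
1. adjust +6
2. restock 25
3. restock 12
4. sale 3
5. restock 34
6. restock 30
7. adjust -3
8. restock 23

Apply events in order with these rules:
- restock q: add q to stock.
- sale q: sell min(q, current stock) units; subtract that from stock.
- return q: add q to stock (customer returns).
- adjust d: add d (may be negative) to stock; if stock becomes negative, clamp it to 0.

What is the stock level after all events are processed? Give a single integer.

Processing events:
Start: stock = 12
  Event 1 (adjust +6): 12 + 6 = 18
  Event 2 (restock 25): 18 + 25 = 43
  Event 3 (restock 12): 43 + 12 = 55
  Event 4 (sale 3): sell min(3,55)=3. stock: 55 - 3 = 52. total_sold = 3
  Event 5 (restock 34): 52 + 34 = 86
  Event 6 (restock 30): 86 + 30 = 116
  Event 7 (adjust -3): 116 + -3 = 113
  Event 8 (restock 23): 113 + 23 = 136
Final: stock = 136, total_sold = 3

Answer: 136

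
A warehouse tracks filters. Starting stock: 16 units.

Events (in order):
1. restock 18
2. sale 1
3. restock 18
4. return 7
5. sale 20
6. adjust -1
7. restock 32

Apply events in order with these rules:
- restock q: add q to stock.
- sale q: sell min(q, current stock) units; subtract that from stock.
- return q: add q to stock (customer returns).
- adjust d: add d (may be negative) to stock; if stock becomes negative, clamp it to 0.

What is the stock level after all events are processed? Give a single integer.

Answer: 69

Derivation:
Processing events:
Start: stock = 16
  Event 1 (restock 18): 16 + 18 = 34
  Event 2 (sale 1): sell min(1,34)=1. stock: 34 - 1 = 33. total_sold = 1
  Event 3 (restock 18): 33 + 18 = 51
  Event 4 (return 7): 51 + 7 = 58
  Event 5 (sale 20): sell min(20,58)=20. stock: 58 - 20 = 38. total_sold = 21
  Event 6 (adjust -1): 38 + -1 = 37
  Event 7 (restock 32): 37 + 32 = 69
Final: stock = 69, total_sold = 21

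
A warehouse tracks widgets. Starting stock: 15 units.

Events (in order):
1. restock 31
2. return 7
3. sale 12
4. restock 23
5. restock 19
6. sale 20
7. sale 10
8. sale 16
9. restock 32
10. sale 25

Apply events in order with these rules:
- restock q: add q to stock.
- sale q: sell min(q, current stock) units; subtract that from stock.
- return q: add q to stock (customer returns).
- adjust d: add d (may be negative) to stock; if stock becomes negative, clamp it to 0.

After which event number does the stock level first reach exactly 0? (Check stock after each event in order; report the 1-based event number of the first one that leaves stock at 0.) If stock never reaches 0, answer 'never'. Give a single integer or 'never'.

Answer: never

Derivation:
Processing events:
Start: stock = 15
  Event 1 (restock 31): 15 + 31 = 46
  Event 2 (return 7): 46 + 7 = 53
  Event 3 (sale 12): sell min(12,53)=12. stock: 53 - 12 = 41. total_sold = 12
  Event 4 (restock 23): 41 + 23 = 64
  Event 5 (restock 19): 64 + 19 = 83
  Event 6 (sale 20): sell min(20,83)=20. stock: 83 - 20 = 63. total_sold = 32
  Event 7 (sale 10): sell min(10,63)=10. stock: 63 - 10 = 53. total_sold = 42
  Event 8 (sale 16): sell min(16,53)=16. stock: 53 - 16 = 37. total_sold = 58
  Event 9 (restock 32): 37 + 32 = 69
  Event 10 (sale 25): sell min(25,69)=25. stock: 69 - 25 = 44. total_sold = 83
Final: stock = 44, total_sold = 83

Stock never reaches 0.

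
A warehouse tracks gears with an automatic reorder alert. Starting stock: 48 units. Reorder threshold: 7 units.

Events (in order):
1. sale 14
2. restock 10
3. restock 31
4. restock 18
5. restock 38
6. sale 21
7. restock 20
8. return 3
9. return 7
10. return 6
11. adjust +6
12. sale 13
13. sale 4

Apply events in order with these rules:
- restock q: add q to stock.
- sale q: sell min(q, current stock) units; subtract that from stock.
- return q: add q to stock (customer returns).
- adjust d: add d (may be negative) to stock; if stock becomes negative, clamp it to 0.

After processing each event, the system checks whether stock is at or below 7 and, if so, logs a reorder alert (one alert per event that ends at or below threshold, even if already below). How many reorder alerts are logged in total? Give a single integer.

Processing events:
Start: stock = 48
  Event 1 (sale 14): sell min(14,48)=14. stock: 48 - 14 = 34. total_sold = 14
  Event 2 (restock 10): 34 + 10 = 44
  Event 3 (restock 31): 44 + 31 = 75
  Event 4 (restock 18): 75 + 18 = 93
  Event 5 (restock 38): 93 + 38 = 131
  Event 6 (sale 21): sell min(21,131)=21. stock: 131 - 21 = 110. total_sold = 35
  Event 7 (restock 20): 110 + 20 = 130
  Event 8 (return 3): 130 + 3 = 133
  Event 9 (return 7): 133 + 7 = 140
  Event 10 (return 6): 140 + 6 = 146
  Event 11 (adjust +6): 146 + 6 = 152
  Event 12 (sale 13): sell min(13,152)=13. stock: 152 - 13 = 139. total_sold = 48
  Event 13 (sale 4): sell min(4,139)=4. stock: 139 - 4 = 135. total_sold = 52
Final: stock = 135, total_sold = 52

Checking against threshold 7:
  After event 1: stock=34 > 7
  After event 2: stock=44 > 7
  After event 3: stock=75 > 7
  After event 4: stock=93 > 7
  After event 5: stock=131 > 7
  After event 6: stock=110 > 7
  After event 7: stock=130 > 7
  After event 8: stock=133 > 7
  After event 9: stock=140 > 7
  After event 10: stock=146 > 7
  After event 11: stock=152 > 7
  After event 12: stock=139 > 7
  After event 13: stock=135 > 7
Alert events: []. Count = 0

Answer: 0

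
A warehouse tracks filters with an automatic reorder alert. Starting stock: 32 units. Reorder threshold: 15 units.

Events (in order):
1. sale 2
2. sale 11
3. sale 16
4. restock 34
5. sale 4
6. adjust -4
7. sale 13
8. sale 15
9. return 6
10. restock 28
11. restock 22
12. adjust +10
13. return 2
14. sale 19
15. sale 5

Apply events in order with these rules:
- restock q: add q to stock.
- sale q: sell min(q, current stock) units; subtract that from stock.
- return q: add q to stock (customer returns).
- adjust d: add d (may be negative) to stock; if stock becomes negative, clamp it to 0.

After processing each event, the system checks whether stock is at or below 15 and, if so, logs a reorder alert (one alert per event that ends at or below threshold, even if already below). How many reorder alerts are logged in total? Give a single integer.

Answer: 3

Derivation:
Processing events:
Start: stock = 32
  Event 1 (sale 2): sell min(2,32)=2. stock: 32 - 2 = 30. total_sold = 2
  Event 2 (sale 11): sell min(11,30)=11. stock: 30 - 11 = 19. total_sold = 13
  Event 3 (sale 16): sell min(16,19)=16. stock: 19 - 16 = 3. total_sold = 29
  Event 4 (restock 34): 3 + 34 = 37
  Event 5 (sale 4): sell min(4,37)=4. stock: 37 - 4 = 33. total_sold = 33
  Event 6 (adjust -4): 33 + -4 = 29
  Event 7 (sale 13): sell min(13,29)=13. stock: 29 - 13 = 16. total_sold = 46
  Event 8 (sale 15): sell min(15,16)=15. stock: 16 - 15 = 1. total_sold = 61
  Event 9 (return 6): 1 + 6 = 7
  Event 10 (restock 28): 7 + 28 = 35
  Event 11 (restock 22): 35 + 22 = 57
  Event 12 (adjust +10): 57 + 10 = 67
  Event 13 (return 2): 67 + 2 = 69
  Event 14 (sale 19): sell min(19,69)=19. stock: 69 - 19 = 50. total_sold = 80
  Event 15 (sale 5): sell min(5,50)=5. stock: 50 - 5 = 45. total_sold = 85
Final: stock = 45, total_sold = 85

Checking against threshold 15:
  After event 1: stock=30 > 15
  After event 2: stock=19 > 15
  After event 3: stock=3 <= 15 -> ALERT
  After event 4: stock=37 > 15
  After event 5: stock=33 > 15
  After event 6: stock=29 > 15
  After event 7: stock=16 > 15
  After event 8: stock=1 <= 15 -> ALERT
  After event 9: stock=7 <= 15 -> ALERT
  After event 10: stock=35 > 15
  After event 11: stock=57 > 15
  After event 12: stock=67 > 15
  After event 13: stock=69 > 15
  After event 14: stock=50 > 15
  After event 15: stock=45 > 15
Alert events: [3, 8, 9]. Count = 3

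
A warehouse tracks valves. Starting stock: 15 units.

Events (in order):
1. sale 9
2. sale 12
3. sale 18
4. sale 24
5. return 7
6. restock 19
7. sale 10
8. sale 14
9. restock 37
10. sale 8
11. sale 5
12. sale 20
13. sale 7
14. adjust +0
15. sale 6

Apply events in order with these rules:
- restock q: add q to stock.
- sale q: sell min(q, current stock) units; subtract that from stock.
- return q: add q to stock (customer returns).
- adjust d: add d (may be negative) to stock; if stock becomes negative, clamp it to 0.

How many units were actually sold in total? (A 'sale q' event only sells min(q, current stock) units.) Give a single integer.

Answer: 78

Derivation:
Processing events:
Start: stock = 15
  Event 1 (sale 9): sell min(9,15)=9. stock: 15 - 9 = 6. total_sold = 9
  Event 2 (sale 12): sell min(12,6)=6. stock: 6 - 6 = 0. total_sold = 15
  Event 3 (sale 18): sell min(18,0)=0. stock: 0 - 0 = 0. total_sold = 15
  Event 4 (sale 24): sell min(24,0)=0. stock: 0 - 0 = 0. total_sold = 15
  Event 5 (return 7): 0 + 7 = 7
  Event 6 (restock 19): 7 + 19 = 26
  Event 7 (sale 10): sell min(10,26)=10. stock: 26 - 10 = 16. total_sold = 25
  Event 8 (sale 14): sell min(14,16)=14. stock: 16 - 14 = 2. total_sold = 39
  Event 9 (restock 37): 2 + 37 = 39
  Event 10 (sale 8): sell min(8,39)=8. stock: 39 - 8 = 31. total_sold = 47
  Event 11 (sale 5): sell min(5,31)=5. stock: 31 - 5 = 26. total_sold = 52
  Event 12 (sale 20): sell min(20,26)=20. stock: 26 - 20 = 6. total_sold = 72
  Event 13 (sale 7): sell min(7,6)=6. stock: 6 - 6 = 0. total_sold = 78
  Event 14 (adjust +0): 0 + 0 = 0
  Event 15 (sale 6): sell min(6,0)=0. stock: 0 - 0 = 0. total_sold = 78
Final: stock = 0, total_sold = 78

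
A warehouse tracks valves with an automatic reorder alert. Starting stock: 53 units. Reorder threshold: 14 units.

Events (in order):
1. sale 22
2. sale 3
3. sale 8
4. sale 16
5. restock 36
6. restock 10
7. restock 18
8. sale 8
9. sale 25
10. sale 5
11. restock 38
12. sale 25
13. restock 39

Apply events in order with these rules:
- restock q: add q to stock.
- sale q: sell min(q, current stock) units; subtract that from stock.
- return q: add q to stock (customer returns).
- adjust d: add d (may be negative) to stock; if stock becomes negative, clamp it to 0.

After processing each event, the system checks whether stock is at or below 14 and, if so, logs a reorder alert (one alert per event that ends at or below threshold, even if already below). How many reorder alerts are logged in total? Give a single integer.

Answer: 1

Derivation:
Processing events:
Start: stock = 53
  Event 1 (sale 22): sell min(22,53)=22. stock: 53 - 22 = 31. total_sold = 22
  Event 2 (sale 3): sell min(3,31)=3. stock: 31 - 3 = 28. total_sold = 25
  Event 3 (sale 8): sell min(8,28)=8. stock: 28 - 8 = 20. total_sold = 33
  Event 4 (sale 16): sell min(16,20)=16. stock: 20 - 16 = 4. total_sold = 49
  Event 5 (restock 36): 4 + 36 = 40
  Event 6 (restock 10): 40 + 10 = 50
  Event 7 (restock 18): 50 + 18 = 68
  Event 8 (sale 8): sell min(8,68)=8. stock: 68 - 8 = 60. total_sold = 57
  Event 9 (sale 25): sell min(25,60)=25. stock: 60 - 25 = 35. total_sold = 82
  Event 10 (sale 5): sell min(5,35)=5. stock: 35 - 5 = 30. total_sold = 87
  Event 11 (restock 38): 30 + 38 = 68
  Event 12 (sale 25): sell min(25,68)=25. stock: 68 - 25 = 43. total_sold = 112
  Event 13 (restock 39): 43 + 39 = 82
Final: stock = 82, total_sold = 112

Checking against threshold 14:
  After event 1: stock=31 > 14
  After event 2: stock=28 > 14
  After event 3: stock=20 > 14
  After event 4: stock=4 <= 14 -> ALERT
  After event 5: stock=40 > 14
  After event 6: stock=50 > 14
  After event 7: stock=68 > 14
  After event 8: stock=60 > 14
  After event 9: stock=35 > 14
  After event 10: stock=30 > 14
  After event 11: stock=68 > 14
  After event 12: stock=43 > 14
  After event 13: stock=82 > 14
Alert events: [4]. Count = 1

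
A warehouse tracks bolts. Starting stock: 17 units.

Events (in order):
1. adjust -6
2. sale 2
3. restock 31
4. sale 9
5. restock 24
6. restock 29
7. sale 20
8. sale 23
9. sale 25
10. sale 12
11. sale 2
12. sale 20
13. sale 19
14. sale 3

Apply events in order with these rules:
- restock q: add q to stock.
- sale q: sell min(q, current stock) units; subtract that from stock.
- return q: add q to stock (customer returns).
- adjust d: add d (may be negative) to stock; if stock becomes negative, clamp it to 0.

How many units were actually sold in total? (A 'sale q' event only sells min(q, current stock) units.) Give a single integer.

Answer: 95

Derivation:
Processing events:
Start: stock = 17
  Event 1 (adjust -6): 17 + -6 = 11
  Event 2 (sale 2): sell min(2,11)=2. stock: 11 - 2 = 9. total_sold = 2
  Event 3 (restock 31): 9 + 31 = 40
  Event 4 (sale 9): sell min(9,40)=9. stock: 40 - 9 = 31. total_sold = 11
  Event 5 (restock 24): 31 + 24 = 55
  Event 6 (restock 29): 55 + 29 = 84
  Event 7 (sale 20): sell min(20,84)=20. stock: 84 - 20 = 64. total_sold = 31
  Event 8 (sale 23): sell min(23,64)=23. stock: 64 - 23 = 41. total_sold = 54
  Event 9 (sale 25): sell min(25,41)=25. stock: 41 - 25 = 16. total_sold = 79
  Event 10 (sale 12): sell min(12,16)=12. stock: 16 - 12 = 4. total_sold = 91
  Event 11 (sale 2): sell min(2,4)=2. stock: 4 - 2 = 2. total_sold = 93
  Event 12 (sale 20): sell min(20,2)=2. stock: 2 - 2 = 0. total_sold = 95
  Event 13 (sale 19): sell min(19,0)=0. stock: 0 - 0 = 0. total_sold = 95
  Event 14 (sale 3): sell min(3,0)=0. stock: 0 - 0 = 0. total_sold = 95
Final: stock = 0, total_sold = 95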